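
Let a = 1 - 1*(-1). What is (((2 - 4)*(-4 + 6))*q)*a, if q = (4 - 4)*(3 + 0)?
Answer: 0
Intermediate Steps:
q = 0 (q = 0*3 = 0)
a = 2 (a = 1 + 1 = 2)
(((2 - 4)*(-4 + 6))*q)*a = (((2 - 4)*(-4 + 6))*0)*2 = (-2*2*0)*2 = -4*0*2 = 0*2 = 0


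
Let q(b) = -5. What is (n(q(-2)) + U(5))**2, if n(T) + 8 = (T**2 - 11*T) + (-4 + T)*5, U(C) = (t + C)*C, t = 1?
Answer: 3249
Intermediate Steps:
U(C) = C*(1 + C) (U(C) = (1 + C)*C = C*(1 + C))
n(T) = -28 + T**2 - 6*T (n(T) = -8 + ((T**2 - 11*T) + (-4 + T)*5) = -8 + ((T**2 - 11*T) + (-20 + 5*T)) = -8 + (-20 + T**2 - 6*T) = -28 + T**2 - 6*T)
(n(q(-2)) + U(5))**2 = ((-28 + (-5)**2 - 6*(-5)) + 5*(1 + 5))**2 = ((-28 + 25 + 30) + 5*6)**2 = (27 + 30)**2 = 57**2 = 3249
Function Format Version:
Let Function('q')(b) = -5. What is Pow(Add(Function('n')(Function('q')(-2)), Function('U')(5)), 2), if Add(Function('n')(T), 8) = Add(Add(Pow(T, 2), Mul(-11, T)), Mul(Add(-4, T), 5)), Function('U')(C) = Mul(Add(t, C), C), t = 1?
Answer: 3249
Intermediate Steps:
Function('U')(C) = Mul(C, Add(1, C)) (Function('U')(C) = Mul(Add(1, C), C) = Mul(C, Add(1, C)))
Function('n')(T) = Add(-28, Pow(T, 2), Mul(-6, T)) (Function('n')(T) = Add(-8, Add(Add(Pow(T, 2), Mul(-11, T)), Mul(Add(-4, T), 5))) = Add(-8, Add(Add(Pow(T, 2), Mul(-11, T)), Add(-20, Mul(5, T)))) = Add(-8, Add(-20, Pow(T, 2), Mul(-6, T))) = Add(-28, Pow(T, 2), Mul(-6, T)))
Pow(Add(Function('n')(Function('q')(-2)), Function('U')(5)), 2) = Pow(Add(Add(-28, Pow(-5, 2), Mul(-6, -5)), Mul(5, Add(1, 5))), 2) = Pow(Add(Add(-28, 25, 30), Mul(5, 6)), 2) = Pow(Add(27, 30), 2) = Pow(57, 2) = 3249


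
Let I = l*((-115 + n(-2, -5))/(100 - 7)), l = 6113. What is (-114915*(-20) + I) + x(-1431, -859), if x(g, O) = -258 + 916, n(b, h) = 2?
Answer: 213112325/93 ≈ 2.2915e+6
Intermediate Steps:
x(g, O) = 658
I = -690769/93 (I = 6113*((-115 + 2)/(100 - 7)) = 6113*(-113/93) = -690769/93 ≈ -7427.6)
(-114915*(-20) + I) + x(-1431, -859) = (-114915*(-20) - 690769/93) + 658 = (2298300 - 690769/93) + 658 = 213051131/93 + 658 = 213112325/93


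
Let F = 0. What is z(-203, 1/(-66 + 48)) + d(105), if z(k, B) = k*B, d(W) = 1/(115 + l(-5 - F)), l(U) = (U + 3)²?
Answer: 24175/2142 ≈ 11.286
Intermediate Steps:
l(U) = (3 + U)²
d(W) = 1/119 (d(W) = 1/(115 + (3 + (-5 - 1*0))²) = 1/(115 + (3 + (-5 + 0))²) = 1/(115 + (3 - 5)²) = 1/(115 + (-2)²) = 1/(115 + 4) = 1/119)
z(k, B) = B*k
z(-203, 1/(-66 + 48)) + d(105) = -203/(-66 + 48) + 1/119 = -203/(-18) + 1/119 = -1/18*(-203) + 1/119 = 203/18 + 1/119 = 24175/2142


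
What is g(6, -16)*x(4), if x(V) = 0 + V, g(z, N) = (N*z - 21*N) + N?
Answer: 896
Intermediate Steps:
g(z, N) = -20*N + N*z (g(z, N) = (-21*N + N*z) + N = -20*N + N*z)
x(V) = V
g(6, -16)*x(4) = -16*(-20 + 6)*4 = -16*(-14)*4 = 224*4 = 896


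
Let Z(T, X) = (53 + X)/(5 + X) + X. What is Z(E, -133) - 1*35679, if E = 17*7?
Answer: -286491/8 ≈ -35811.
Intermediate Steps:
E = 119
Z(T, X) = X + (53 + X)/(5 + X) (Z(T, X) = (53 + X)/(5 + X) + X = X + (53 + X)/(5 + X))
Z(E, -133) - 1*35679 = (53 + (-133)² + 6*(-133))/(5 - 133) - 1*35679 = (53 + 17689 - 798)/(-128) - 35679 = -1/128*16944 - 35679 = -1059/8 - 35679 = -286491/8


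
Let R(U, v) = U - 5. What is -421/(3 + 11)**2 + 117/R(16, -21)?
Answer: 18301/2156 ≈ 8.4884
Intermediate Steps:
R(U, v) = -5 + U
-421/(3 + 11)**2 + 117/R(16, -21) = -421/(3 + 11)**2 + 117/(-5 + 16) = -421/(14**2) + 117/11 = -421/196 + 117*(1/11) = -421*1/196 + 117/11 = -421/196 + 117/11 = 18301/2156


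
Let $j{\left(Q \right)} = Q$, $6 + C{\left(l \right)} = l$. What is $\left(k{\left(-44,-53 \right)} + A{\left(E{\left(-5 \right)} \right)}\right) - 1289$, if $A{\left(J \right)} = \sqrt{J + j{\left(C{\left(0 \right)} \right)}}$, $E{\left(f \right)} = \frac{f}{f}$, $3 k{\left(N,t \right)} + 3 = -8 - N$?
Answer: $-1278 + i \sqrt{5} \approx -1278.0 + 2.2361 i$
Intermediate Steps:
$k{\left(N,t \right)} = - \frac{11}{3} - \frac{N}{3}$ ($k{\left(N,t \right)} = -1 + \frac{-8 - N}{3} = -1 - \left(\frac{8}{3} + \frac{N}{3}\right) = - \frac{11}{3} - \frac{N}{3}$)
$C{\left(l \right)} = -6 + l$
$E{\left(f \right)} = 1$
$A{\left(J \right)} = \sqrt{-6 + J}$ ($A{\left(J \right)} = \sqrt{J + \left(-6 + 0\right)} = \sqrt{J - 6} = \sqrt{-6 + J}$)
$\left(k{\left(-44,-53 \right)} + A{\left(E{\left(-5 \right)} \right)}\right) - 1289 = \left(\left(- \frac{11}{3} - - \frac{44}{3}\right) + \sqrt{-6 + 1}\right) - 1289 = \left(\left(- \frac{11}{3} + \frac{44}{3}\right) + \sqrt{-5}\right) - 1289 = \left(11 + i \sqrt{5}\right) - 1289 = -1278 + i \sqrt{5}$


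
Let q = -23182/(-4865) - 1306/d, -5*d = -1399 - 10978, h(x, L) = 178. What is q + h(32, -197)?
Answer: 10973265854/60214105 ≈ 182.24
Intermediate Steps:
d = 12377/5 (d = -(-1399 - 10978)/5 = -⅕*(-12377) = 12377/5 ≈ 2475.4)
q = 255155164/60214105 (q = -23182/(-4865) - 1306/12377/5 = -23182*(-1/4865) - 1306*5/12377 = 23182/4865 - 6530/12377 = 255155164/60214105 ≈ 4.2375)
q + h(32, -197) = 255155164/60214105 + 178 = 10973265854/60214105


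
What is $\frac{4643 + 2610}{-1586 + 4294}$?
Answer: $\frac{7253}{2708} \approx 2.6784$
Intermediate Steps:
$\frac{4643 + 2610}{-1586 + 4294} = \frac{7253}{2708}$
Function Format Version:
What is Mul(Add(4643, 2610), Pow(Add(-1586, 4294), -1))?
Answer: Rational(7253, 2708) ≈ 2.6784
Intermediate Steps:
Mul(Add(4643, 2610), Pow(Add(-1586, 4294), -1)) = Mul(7253, Pow(2708, -1)) = Mul(7253, Rational(1, 2708)) = Rational(7253, 2708)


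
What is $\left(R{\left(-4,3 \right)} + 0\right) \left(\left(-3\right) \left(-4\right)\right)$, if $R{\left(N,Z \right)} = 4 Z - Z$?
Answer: $108$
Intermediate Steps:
$R{\left(N,Z \right)} = 3 Z$
$\left(R{\left(-4,3 \right)} + 0\right) \left(\left(-3\right) \left(-4\right)\right) = \left(3 \cdot 3 + 0\right) \left(\left(-3\right) \left(-4\right)\right) = \left(9 + 0\right) 12 = 9 \cdot 12 = 108$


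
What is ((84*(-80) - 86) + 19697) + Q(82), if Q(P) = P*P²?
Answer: 564259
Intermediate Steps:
Q(P) = P³
((84*(-80) - 86) + 19697) + Q(82) = ((84*(-80) - 86) + 19697) + 82³ = ((-6720 - 86) + 19697) + 551368 = (-6806 + 19697) + 551368 = 12891 + 551368 = 564259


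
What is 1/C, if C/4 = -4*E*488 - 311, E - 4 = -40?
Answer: 1/279844 ≈ 3.5734e-6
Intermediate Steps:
E = -36 (E = 4 - 40 = -36)
C = 279844 (C = 4*(-4*(-36)*488 - 311) = 4*(144*488 - 311) = 4*(70272 - 311) = 4*69961 = 279844)
1/C = 1/279844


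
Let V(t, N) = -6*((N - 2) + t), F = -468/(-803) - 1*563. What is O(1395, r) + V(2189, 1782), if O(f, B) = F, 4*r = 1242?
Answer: -19574263/803 ≈ -24376.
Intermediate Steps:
F = -451621/803 (F = -468*(-1/803) - 563 = 468/803 - 563 = -451621/803 ≈ -562.42)
r = 621/2 (r = (1/4)*1242 = 621/2 ≈ 310.50)
V(t, N) = 12 - 6*N - 6*t (V(t, N) = -6*((-2 + N) + t) = -6*(-2 + N + t) = 12 - 6*N - 6*t)
O(f, B) = -451621/803
O(1395, r) + V(2189, 1782) = -451621/803 + (12 - 6*1782 - 6*2189) = -451621/803 + (12 - 10692 - 13134) = -451621/803 - 23814 = -19574263/803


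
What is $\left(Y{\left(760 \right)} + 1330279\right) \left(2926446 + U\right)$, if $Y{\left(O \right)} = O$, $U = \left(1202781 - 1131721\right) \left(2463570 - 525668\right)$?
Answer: $183297703554806074$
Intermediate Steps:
$U = 137707316120$ ($U = 71060 \cdot 1937902 = 137707316120$)
$\left(Y{\left(760 \right)} + 1330279\right) \left(2926446 + U\right) = \left(760 + 1330279\right) \left(2926446 + 137707316120\right) = 1331039 \cdot 137710242566 = 183297703554806074$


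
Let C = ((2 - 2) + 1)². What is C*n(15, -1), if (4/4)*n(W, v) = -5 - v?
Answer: -4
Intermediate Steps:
n(W, v) = -5 - v
C = 1 (C = (0 + 1)² = 1² = 1)
C*n(15, -1) = 1*(-5 - 1*(-1)) = 1*(-5 + 1) = 1*(-4) = -4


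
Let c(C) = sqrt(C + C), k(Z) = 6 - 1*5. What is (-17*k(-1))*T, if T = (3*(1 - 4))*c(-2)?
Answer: 306*I ≈ 306.0*I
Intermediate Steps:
k(Z) = 1 (k(Z) = 6 - 5 = 1)
c(C) = sqrt(2)*sqrt(C) (c(C) = sqrt(2*C) = sqrt(2)*sqrt(C))
T = -18*I (T = (3*(1 - 4))*(sqrt(2)*sqrt(-2)) = (3*(-3))*(sqrt(2)*(I*sqrt(2))) = -18*I ≈ -18.0*I)
(-17*k(-1))*T = (-17*1)*(-18*I) = -(-306)*I = 306*I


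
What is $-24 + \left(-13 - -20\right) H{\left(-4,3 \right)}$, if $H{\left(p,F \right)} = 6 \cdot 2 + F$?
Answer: $81$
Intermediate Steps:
$H{\left(p,F \right)} = 12 + F$
$-24 + \left(-13 - -20\right) H{\left(-4,3 \right)} = -24 + \left(-13 - -20\right) \left(12 + 3\right) = -24 + \left(-13 + 20\right) 15 = -24 + 7 \cdot 15 = -24 + 105 = 81$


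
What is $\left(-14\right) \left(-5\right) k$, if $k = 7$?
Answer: $490$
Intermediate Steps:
$\left(-14\right) \left(-5\right) k = \left(-14\right) \left(-5\right) 7 = 70 \cdot 7 = 490$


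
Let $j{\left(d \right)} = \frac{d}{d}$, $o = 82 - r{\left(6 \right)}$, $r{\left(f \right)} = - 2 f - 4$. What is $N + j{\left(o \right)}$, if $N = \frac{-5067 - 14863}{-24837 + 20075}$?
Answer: $\frac{12346}{2381} \approx 5.1852$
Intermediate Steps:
$r{\left(f \right)} = -4 - 2 f$
$N = \frac{9965}{2381}$ ($N = - \frac{19930}{-4762} = \left(-19930\right) \left(- \frac{1}{4762}\right) = \frac{9965}{2381} \approx 4.1852$)
$o = 98$ ($o = 82 - \left(-4 - 12\right) = 82 - -16 = 82 + 16 = 98$)
$j{\left(d \right)} = 1$
$N + j{\left(o \right)} = \frac{9965}{2381} + 1 = \frac{12346}{2381}$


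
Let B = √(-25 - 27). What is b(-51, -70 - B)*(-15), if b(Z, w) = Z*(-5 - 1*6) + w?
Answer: -7365 + 30*I*√13 ≈ -7365.0 + 108.17*I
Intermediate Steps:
B = 2*I*√13 (B = √(-52) = 2*I*√13 ≈ 7.2111*I)
b(Z, w) = w - 11*Z (b(Z, w) = Z*(-5 - 6) + w = Z*(-11) + w = -11*Z + w = w - 11*Z)
b(-51, -70 - B)*(-15) = ((-70 - 2*I*√13) - 11*(-51))*(-15) = ((-70 - 2*I*√13) + 561)*(-15) = (491 - 2*I*√13)*(-15) = -7365 + 30*I*√13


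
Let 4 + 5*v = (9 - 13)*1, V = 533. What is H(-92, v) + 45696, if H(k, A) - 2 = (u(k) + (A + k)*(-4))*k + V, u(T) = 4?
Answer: 57091/5 ≈ 11418.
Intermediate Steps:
v = -8/5 (v = -⅘ + ((9 - 13)*1)/5 = -⅘ + (-4*1)/5 = -⅘ + (⅕)*(-4) = -⅘ - ⅘ = -8/5 ≈ -1.6000)
H(k, A) = 535 + k*(4 - 4*A - 4*k) (H(k, A) = 2 + ((4 + (A + k)*(-4))*k + 533) = 2 + ((4 + (-4*A - 4*k))*k + 533) = 2 + ((4 - 4*A - 4*k)*k + 533) = 2 + (k*(4 - 4*A - 4*k) + 533) = 2 + (533 + k*(4 - 4*A - 4*k)) = 535 + k*(4 - 4*A - 4*k))
H(-92, v) + 45696 = (535 - 4*(-92)² + 4*(-92) - 4*(-8/5)*(-92)) + 45696 = (535 - 4*8464 - 368 - 2944/5) + 45696 = (535 - 33856 - 368 - 2944/5) + 45696 = -171389/5 + 45696 = 57091/5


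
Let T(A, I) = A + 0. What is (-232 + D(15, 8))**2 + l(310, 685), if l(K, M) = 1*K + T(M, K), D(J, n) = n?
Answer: 51171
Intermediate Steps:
T(A, I) = A
l(K, M) = K + M (l(K, M) = 1*K + M = K + M)
(-232 + D(15, 8))**2 + l(310, 685) = (-232 + 8)**2 + (310 + 685) = (-224)**2 + 995 = 50176 + 995 = 51171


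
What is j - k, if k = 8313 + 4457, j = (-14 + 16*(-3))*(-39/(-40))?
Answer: -256609/20 ≈ -12830.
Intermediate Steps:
j = -1209/20 (j = (-14 - 48)*(-39*(-1/40)) = -62*39/40 = -1209/20 ≈ -60.450)
k = 12770
j - k = -1209/20 - 1*12770 = -1209/20 - 12770 = -256609/20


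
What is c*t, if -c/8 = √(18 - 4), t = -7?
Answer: 56*√14 ≈ 209.53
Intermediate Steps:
c = -8*√14 (c = -8*√(18 - 4) = -8*√14 ≈ -29.933)
c*t = -8*√14*(-7) = 56*√14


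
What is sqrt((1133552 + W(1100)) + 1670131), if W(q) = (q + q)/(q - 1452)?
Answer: sqrt(11214707)/2 ≈ 1674.4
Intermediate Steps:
W(q) = 2*q/(-1452 + q) (W(q) = (2*q)/(-1452 + q) = 2*q/(-1452 + q))
sqrt((1133552 + W(1100)) + 1670131) = sqrt((1133552 + 2*1100/(-1452 + 1100)) + 1670131) = sqrt((1133552 + 2*1100/(-352)) + 1670131) = sqrt((1133552 + 2*1100*(-1/352)) + 1670131) = sqrt((1133552 - 25/4) + 1670131) = sqrt(4534183/4 + 1670131) = sqrt(11214707/4) = sqrt(11214707)/2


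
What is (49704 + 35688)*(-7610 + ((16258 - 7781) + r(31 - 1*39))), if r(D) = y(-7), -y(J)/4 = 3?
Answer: 73010160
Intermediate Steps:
y(J) = -12 (y(J) = -4*3 = -12)
r(D) = -12
(49704 + 35688)*(-7610 + ((16258 - 7781) + r(31 - 1*39))) = (49704 + 35688)*(-7610 + ((16258 - 7781) - 12)) = 85392*(-7610 + (8477 - 12)) = 85392*(-7610 + 8465) = 85392*855 = 73010160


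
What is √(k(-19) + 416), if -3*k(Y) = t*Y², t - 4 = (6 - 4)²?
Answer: 2*I*√1230/3 ≈ 23.381*I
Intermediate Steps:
t = 8 (t = 4 + (6 - 4)² = 4 + 2² = 4 + 4 = 8)
k(Y) = -8*Y²/3
√(k(-19) + 416) = √(-8/3*(-19)² + 416) = √(-8/3*361 + 416) = √(-2888/3 + 416) = √(-1640/3) = 2*I*√1230/3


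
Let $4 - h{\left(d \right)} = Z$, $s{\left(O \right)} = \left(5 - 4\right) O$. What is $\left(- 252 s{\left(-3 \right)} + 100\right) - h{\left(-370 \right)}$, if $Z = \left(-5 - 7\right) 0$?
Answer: $852$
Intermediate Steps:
$s{\left(O \right)} = O$ ($s{\left(O \right)} = 1 O = O$)
$Z = 0$ ($Z = \left(-12\right) 0 = 0$)
$h{\left(d \right)} = 4$ ($h{\left(d \right)} = 4 - 0 = 4 + 0 = 4$)
$\left(- 252 s{\left(-3 \right)} + 100\right) - h{\left(-370 \right)} = \left(\left(-252\right) \left(-3\right) + 100\right) - 4 = \left(756 + 100\right) - 4 = 856 - 4 = 852$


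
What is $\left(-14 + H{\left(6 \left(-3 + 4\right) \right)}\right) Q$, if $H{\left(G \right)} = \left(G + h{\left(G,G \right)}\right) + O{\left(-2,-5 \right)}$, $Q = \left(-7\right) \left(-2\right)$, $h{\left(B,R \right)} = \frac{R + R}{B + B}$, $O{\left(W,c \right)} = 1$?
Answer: $-84$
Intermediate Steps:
$h{\left(B,R \right)} = \frac{R}{B}$ ($h{\left(B,R \right)} = \frac{2 R}{2 B} = 2 R \frac{1}{2 B} = \frac{R}{B}$)
$Q = 14$
$H{\left(G \right)} = 2 + G$ ($H{\left(G \right)} = \left(G + \frac{G}{G}\right) + 1 = \left(G + 1\right) + 1 = \left(1 + G\right) + 1 = 2 + G$)
$\left(-14 + H{\left(6 \left(-3 + 4\right) \right)}\right) Q = \left(-14 + \left(2 + 6 \left(-3 + 4\right)\right)\right) 14 = \left(-14 + \left(2 + 6 \cdot 1\right)\right) 14 = \left(-14 + \left(2 + 6\right)\right) 14 = \left(-14 + 8\right) 14 = \left(-6\right) 14 = -84$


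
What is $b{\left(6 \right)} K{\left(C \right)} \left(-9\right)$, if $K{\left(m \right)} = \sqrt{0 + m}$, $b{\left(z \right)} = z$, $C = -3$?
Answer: $- 54 i \sqrt{3} \approx - 93.531 i$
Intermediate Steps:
$K{\left(m \right)} = \sqrt{m}$
$b{\left(6 \right)} K{\left(C \right)} \left(-9\right) = 6 \sqrt{-3} \left(-9\right) = 6 i \sqrt{3} \left(-9\right) = - 54 i \sqrt{3}$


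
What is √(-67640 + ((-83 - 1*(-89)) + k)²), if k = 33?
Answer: I*√66119 ≈ 257.14*I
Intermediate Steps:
√(-67640 + ((-83 - 1*(-89)) + k)²) = √(-67640 + ((-83 - 1*(-89)) + 33)²) = √(-67640 + ((-83 + 89) + 33)²) = √(-67640 + (6 + 33)²) = √(-67640 + 39²) = √(-67640 + 1521) = √(-66119) = I*√66119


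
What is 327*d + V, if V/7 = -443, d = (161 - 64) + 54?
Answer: 46276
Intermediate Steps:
d = 151 (d = 97 + 54 = 151)
V = -3101 (V = 7*(-443) = -3101)
327*d + V = 327*151 - 3101 = 49377 - 3101 = 46276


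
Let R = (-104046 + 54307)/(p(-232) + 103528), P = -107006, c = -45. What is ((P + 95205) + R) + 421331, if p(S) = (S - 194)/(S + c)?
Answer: 11744357331757/28677682 ≈ 4.0953e+5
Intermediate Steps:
p(S) = (-194 + S)/(-45 + S) (p(S) = (S - 194)/(S - 45) = (-194 + S)/(-45 + S))
R = -13777703/28677682 (R = (-104046 + 54307)/((-194 - 232)/(-45 - 232) + 103528) = -49739/(-426/(-277) + 103528) = -49739/(-1/277*(-426) + 103528) = -49739/(426/277 + 103528) = -49739/28677682/277 = -49739*277/28677682 = -13777703/28677682 ≈ -0.48043)
((P + 95205) + R) + 421331 = ((-107006 + 95205) - 13777703/28677682) + 421331 = (-11801 - 13777703/28677682) + 421331 = -338439102985/28677682 + 421331 = 11744357331757/28677682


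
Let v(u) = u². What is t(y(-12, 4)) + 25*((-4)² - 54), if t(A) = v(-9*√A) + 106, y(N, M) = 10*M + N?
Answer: 1424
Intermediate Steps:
y(N, M) = N + 10*M
t(A) = 106 + 81*A (t(A) = (-9*√A)² + 106 = 81*A + 106 = 106 + 81*A)
t(y(-12, 4)) + 25*((-4)² - 54) = (106 + 81*(-12 + 10*4)) + 25*((-4)² - 54) = (106 + 81*(-12 + 40)) + 25*(16 - 54) = (106 + 81*28) + 25*(-38) = (106 + 2268) - 950 = 2374 - 950 = 1424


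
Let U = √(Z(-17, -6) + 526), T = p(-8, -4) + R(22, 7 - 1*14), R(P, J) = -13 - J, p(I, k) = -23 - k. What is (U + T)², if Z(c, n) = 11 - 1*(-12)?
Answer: 1174 - 150*√61 ≈ 2.4625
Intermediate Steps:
Z(c, n) = 23 (Z(c, n) = 11 + 12 = 23)
T = -25 (T = (-23 - 1*(-4)) + (-13 - (7 - 1*14)) = (-23 + 4) + (-13 - (7 - 14)) = -19 + (-13 - 1*(-7)) = -19 + (-13 + 7) = -19 - 6 = -25)
U = 3*√61 (U = √(23 + 526) = √549 = 3*√61 ≈ 23.431)
(U + T)² = (3*√61 - 25)² = (-25 + 3*√61)²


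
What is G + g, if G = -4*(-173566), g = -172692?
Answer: 521572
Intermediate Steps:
G = 694264
G + g = 694264 - 172692 = 521572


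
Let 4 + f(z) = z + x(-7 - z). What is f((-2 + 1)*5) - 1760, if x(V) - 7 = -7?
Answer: -1769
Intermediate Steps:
x(V) = 0 (x(V) = 7 - 7 = 0)
f(z) = -4 + z (f(z) = -4 + (z + 0) = -4 + z)
f((-2 + 1)*5) - 1760 = (-4 + (-2 + 1)*5) - 1760 = (-4 - 1*5) - 1760 = (-4 - 5) - 1760 = -9 - 1760 = -1769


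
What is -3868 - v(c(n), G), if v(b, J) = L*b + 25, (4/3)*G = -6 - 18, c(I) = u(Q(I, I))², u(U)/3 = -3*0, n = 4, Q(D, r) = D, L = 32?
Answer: -3893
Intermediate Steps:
u(U) = 0 (u(U) = 3*(-3*0) = 3*0 = 0)
c(I) = 0 (c(I) = 0² = 0)
G = -18 (G = 3*(-6 - 18)/4 = (¾)*(-24) = -18)
v(b, J) = 25 + 32*b (v(b, J) = 32*b + 25 = 25 + 32*b)
-3868 - v(c(n), G) = -3868 - (25 + 32*0) = -3868 - (25 + 0) = -3868 - 1*25 = -3868 - 25 = -3893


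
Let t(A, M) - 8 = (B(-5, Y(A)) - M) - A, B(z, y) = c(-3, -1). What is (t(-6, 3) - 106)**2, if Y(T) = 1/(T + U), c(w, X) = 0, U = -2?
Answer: 9025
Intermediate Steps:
Y(T) = 1/(-2 + T) (Y(T) = 1/(T - 2) = 1/(-2 + T))
B(z, y) = 0
t(A, M) = 8 - A - M (t(A, M) = 8 + ((0 - M) - A) = 8 + (-M - A) = 8 + (-A - M) = 8 - A - M)
(t(-6, 3) - 106)**2 = ((8 - 1*(-6) - 1*3) - 106)**2 = ((8 + 6 - 3) - 106)**2 = (11 - 106)**2 = (-95)**2 = 9025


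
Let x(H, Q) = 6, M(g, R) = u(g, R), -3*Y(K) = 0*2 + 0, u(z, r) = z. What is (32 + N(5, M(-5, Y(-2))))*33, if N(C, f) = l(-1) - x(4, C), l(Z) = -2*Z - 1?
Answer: 891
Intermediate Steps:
Y(K) = 0 (Y(K) = -(0*2 + 0)/3 = -(0 + 0)/3 = -⅓*0 = 0)
M(g, R) = g
l(Z) = -1 - 2*Z
N(C, f) = -5 (N(C, f) = (-1 - 2*(-1)) - 1*6 = (-1 + 2) - 6 = 1 - 6 = -5)
(32 + N(5, M(-5, Y(-2))))*33 = (32 - 5)*33 = 27*33 = 891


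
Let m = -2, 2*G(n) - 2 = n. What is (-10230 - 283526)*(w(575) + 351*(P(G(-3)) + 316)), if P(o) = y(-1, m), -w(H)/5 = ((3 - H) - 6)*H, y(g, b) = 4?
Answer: -521143706920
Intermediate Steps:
G(n) = 1 + n/2
w(H) = -5*H*(-3 - H) (w(H) = -5*((3 - H) - 6)*H = -5*(-3 - H)*H = -5*H*(-3 - H))
P(o) = 4
(-10230 - 283526)*(w(575) + 351*(P(G(-3)) + 316)) = (-10230 - 283526)*(5*575*(3 + 575) + 351*(4 + 316)) = -293756*(5*575*578 + 351*320) = -293756*(1661750 + 112320) = -293756*1774070 = -521143706920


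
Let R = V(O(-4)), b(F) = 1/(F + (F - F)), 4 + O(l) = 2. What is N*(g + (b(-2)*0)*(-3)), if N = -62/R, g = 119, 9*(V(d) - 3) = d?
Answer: -66402/25 ≈ -2656.1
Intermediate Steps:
O(l) = -2 (O(l) = -4 + 2 = -2)
b(F) = 1/F (b(F) = 1/(F + 0) = 1/F)
V(d) = 3 + d/9
R = 25/9 (R = 3 + (⅑)*(-2) = 3 - 2/9 = 25/9 ≈ 2.7778)
N = -558/25 (N = -62/25/9 = -62*9/25 = -558/25 ≈ -22.320)
N*(g + (b(-2)*0)*(-3)) = -558*(119 + (0/(-2))*(-3))/25 = -558*(119 - ½*0*(-3))/25 = -558*(119 + 0*(-3))/25 = -558*(119 + 0)/25 = -558/25*119 = -66402/25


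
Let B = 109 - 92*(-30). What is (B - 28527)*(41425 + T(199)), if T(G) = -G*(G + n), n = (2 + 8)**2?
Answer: 463794008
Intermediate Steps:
B = 2869 (B = 109 + 2760 = 2869)
n = 100 (n = 10**2 = 100)
T(G) = -G*(100 + G) (T(G) = -G*(G + 100) = -G*(100 + G))
(B - 28527)*(41425 + T(199)) = (2869 - 28527)*(41425 - 1*199*(100 + 199)) = -25658*(41425 - 1*199*299) = -25658*(41425 - 59501) = -25658*(-18076) = 463794008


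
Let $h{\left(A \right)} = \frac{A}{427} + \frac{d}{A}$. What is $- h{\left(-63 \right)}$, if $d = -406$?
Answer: $- \frac{3457}{549} \approx -6.2969$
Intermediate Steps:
$h{\left(A \right)} = - \frac{406}{A} + \frac{A}{427}$ ($h{\left(A \right)} = \frac{A}{427} - \frac{406}{A} = - \frac{406}{A} + \frac{A}{427}$)
$- h{\left(-63 \right)} = - (- \frac{406}{-63} + \frac{1}{427} \left(-63\right)) = - (\left(-406\right) \left(- \frac{1}{63}\right) - \frac{9}{61}) = - (\frac{58}{9} - \frac{9}{61}) = \left(-1\right) \frac{3457}{549} = - \frac{3457}{549}$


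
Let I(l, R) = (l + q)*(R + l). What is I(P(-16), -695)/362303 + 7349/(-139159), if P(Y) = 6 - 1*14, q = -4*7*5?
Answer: 11816094249/50417723177 ≈ 0.23436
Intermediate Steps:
q = -140 (q = -28*5 = -140)
P(Y) = -8 (P(Y) = 6 - 14 = -8)
I(l, R) = (-140 + l)*(R + l) (I(l, R) = (l - 140)*(R + l) = (-140 + l)*(R + l))
I(P(-16), -695)/362303 + 7349/(-139159) = ((-8)² - 140*(-695) - 140*(-8) - 695*(-8))/362303 + 7349/(-139159) = (64 + 97300 + 1120 + 5560)*(1/362303) + 7349*(-1/139159) = 104044*(1/362303) - 7349/139159 = 104044/362303 - 7349/139159 = 11816094249/50417723177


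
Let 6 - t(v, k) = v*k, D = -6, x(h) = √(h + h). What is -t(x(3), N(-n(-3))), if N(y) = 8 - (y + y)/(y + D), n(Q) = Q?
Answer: -6 + 10*√6 ≈ 18.495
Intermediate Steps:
x(h) = √2*√h (x(h) = √(2*h) = √2*√h)
N(y) = 8 - 2*y/(-6 + y) (N(y) = 8 - (y + y)/(y - 6) = 8 - 2*y/(-6 + y))
t(v, k) = 6 - k*v (t(v, k) = 6 - v*k = 6 - k*v)
-t(x(3), N(-n(-3))) = -(6 - 6*(-8 - 1*(-3))/(-6 - 1*(-3))*√2*√3) = -(6 - 6*(-8 + 3)/(-6 + 3)*√6) = -(6 - 6*(-5)/(-3)*√6) = -(6 - 6*(-⅓)*(-5)*√6) = -(6 - 1*10*√6) = -(6 - 10*√6) = -6 + 10*√6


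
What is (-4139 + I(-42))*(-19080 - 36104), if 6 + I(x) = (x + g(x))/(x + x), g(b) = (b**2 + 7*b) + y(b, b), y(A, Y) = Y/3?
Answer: 688999832/3 ≈ 2.2967e+8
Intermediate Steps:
y(A, Y) = Y/3 (y(A, Y) = Y*(1/3) = Y/3)
g(b) = b**2 + 22*b/3 (g(b) = (b**2 + 7*b) + b/3 = b**2 + 22*b/3)
I(x) = -6 + (x + x*(22 + 3*x)/3)/(2*x) (I(x) = -6 + (x + x*(22 + 3*x)/3)/(x + x) = -6 + (x + x*(22 + 3*x)/3)/((2*x)) = -6 + (x + x*(22 + 3*x)/3)*(1/(2*x)) = -6 + (x + x*(22 + 3*x)/3)/(2*x))
(-4139 + I(-42))*(-19080 - 36104) = (-4139 + (-11/6 + (1/2)*(-42)))*(-19080 - 36104) = (-4139 + (-11/6 - 21))*(-55184) = (-4139 - 137/6)*(-55184) = -24971/6*(-55184) = 688999832/3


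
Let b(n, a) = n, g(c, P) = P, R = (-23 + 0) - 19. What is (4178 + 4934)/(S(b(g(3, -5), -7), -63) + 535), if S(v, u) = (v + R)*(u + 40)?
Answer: 1139/202 ≈ 5.6386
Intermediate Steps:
R = -42 (R = -23 - 19 = -42)
S(v, u) = (-42 + v)*(40 + u) (S(v, u) = (v - 42)*(u + 40) = (-42 + v)*(40 + u))
(4178 + 4934)/(S(b(g(3, -5), -7), -63) + 535) = (4178 + 4934)/((-1680 - 42*(-63) + 40*(-5) - 63*(-5)) + 535) = 9112/((-1680 + 2646 - 200 + 315) + 535) = 9112/(1081 + 535) = 9112/1616 = 9112*(1/1616) = 1139/202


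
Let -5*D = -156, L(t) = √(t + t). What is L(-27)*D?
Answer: 468*I*√6/5 ≈ 229.27*I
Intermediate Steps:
L(t) = √2*√t (L(t) = √(2*t) = √2*√t)
D = 156/5 (D = -⅕*(-156) = 156/5 ≈ 31.200)
L(-27)*D = (√2*√(-27))*(156/5) = (√2*(3*I*√3))*(156/5) = (3*I*√6)*(156/5) = 468*I*√6/5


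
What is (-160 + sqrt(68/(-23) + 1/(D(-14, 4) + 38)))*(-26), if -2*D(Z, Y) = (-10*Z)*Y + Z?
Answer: 4160 - 26*I*sqrt(86496215)/5405 ≈ 4160.0 - 44.738*I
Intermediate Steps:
D(Z, Y) = -Z/2 + 5*Y*Z (D(Z, Y) = -((-10*Z)*Y + Z)/2 = -(-10*Y*Z + Z)/2 = -(Z - 10*Y*Z)/2 = -Z/2 + 5*Y*Z)
(-160 + sqrt(68/(-23) + 1/(D(-14, 4) + 38)))*(-26) = (-160 + sqrt(68/(-23) + 1/((1/2)*(-14)*(-1 + 10*4) + 38)))*(-26) = (-160 + sqrt(68*(-1/23) + 1/((1/2)*(-14)*(-1 + 40) + 38)))*(-26) = (-160 + sqrt(-68/23 + 1/((1/2)*(-14)*39 + 38)))*(-26) = (-160 + sqrt(-68/23 + 1/(-273 + 38)))*(-26) = (-160 + sqrt(-68/23 + 1/(-235)))*(-26) = (-160 + sqrt(-68/23 - 1/235))*(-26) = (-160 + sqrt(-16003/5405))*(-26) = (-160 + I*sqrt(86496215)/5405)*(-26) = 4160 - 26*I*sqrt(86496215)/5405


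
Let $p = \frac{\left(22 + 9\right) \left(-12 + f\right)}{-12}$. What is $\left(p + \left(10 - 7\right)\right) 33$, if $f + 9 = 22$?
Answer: $\frac{55}{4} \approx 13.75$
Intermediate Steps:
$f = 13$ ($f = -9 + 22 = 13$)
$p = - \frac{31}{12}$ ($p = \frac{\left(22 + 9\right) \left(-12 + 13\right)}{-12} = 31 \cdot 1 \left(- \frac{1}{12}\right) = 31 \left(- \frac{1}{12}\right) = - \frac{31}{12} \approx -2.5833$)
$\left(p + \left(10 - 7\right)\right) 33 = \left(- \frac{31}{12} + \left(10 - 7\right)\right) 33 = \left(- \frac{31}{12} + 3\right) 33 = \frac{5}{12} \cdot 33 = \frac{55}{4}$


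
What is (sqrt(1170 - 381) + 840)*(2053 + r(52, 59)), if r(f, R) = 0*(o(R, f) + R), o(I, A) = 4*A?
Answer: 1724520 + 2053*sqrt(789) ≈ 1.7822e+6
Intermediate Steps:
r(f, R) = 0 (r(f, R) = 0*(4*f + R) = 0*(R + 4*f) = 0)
(sqrt(1170 - 381) + 840)*(2053 + r(52, 59)) = (sqrt(1170 - 381) + 840)*(2053 + 0) = (sqrt(789) + 840)*2053 = (840 + sqrt(789))*2053 = 1724520 + 2053*sqrt(789)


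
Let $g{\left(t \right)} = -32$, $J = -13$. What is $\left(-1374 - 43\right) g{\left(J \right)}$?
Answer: $45344$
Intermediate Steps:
$\left(-1374 - 43\right) g{\left(J \right)} = \left(-1374 - 43\right) \left(-32\right) = \left(-1417\right) \left(-32\right) = 45344$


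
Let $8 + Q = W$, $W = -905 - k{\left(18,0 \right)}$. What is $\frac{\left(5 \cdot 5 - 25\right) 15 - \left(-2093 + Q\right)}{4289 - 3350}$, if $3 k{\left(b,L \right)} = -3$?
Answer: $\frac{3005}{939} \approx 3.2002$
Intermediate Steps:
$k{\left(b,L \right)} = -1$ ($k{\left(b,L \right)} = \frac{1}{3} \left(-3\right) = -1$)
$W = -904$ ($W = -905 - -1 = -905 + 1 = -904$)
$Q = -912$ ($Q = -8 - 904 = -912$)
$\frac{\left(5 \cdot 5 - 25\right) 15 - \left(-2093 + Q\right)}{4289 - 3350} = \frac{\left(5 \cdot 5 - 25\right) 15 + \left(2093 - -912\right)}{4289 - 3350} = \frac{\left(25 - 25\right) 15 + \left(2093 + 912\right)}{939} = \left(0 \cdot 15 + 3005\right) \frac{1}{939} = \left(0 + 3005\right) \frac{1}{939} = 3005 \cdot \frac{1}{939} = \frac{3005}{939}$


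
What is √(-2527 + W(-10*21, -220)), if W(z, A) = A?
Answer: I*√2747 ≈ 52.412*I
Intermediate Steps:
√(-2527 + W(-10*21, -220)) = √(-2527 - 220) = √(-2747) = I*√2747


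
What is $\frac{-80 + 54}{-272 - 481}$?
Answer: $\frac{26}{753} \approx 0.034529$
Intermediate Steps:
$\frac{-80 + 54}{-272 - 481} = - \frac{26}{-753} = \left(-26\right) \left(- \frac{1}{753}\right) = \frac{26}{753}$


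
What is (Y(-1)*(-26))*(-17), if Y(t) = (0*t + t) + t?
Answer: -884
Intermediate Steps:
Y(t) = 2*t (Y(t) = (0 + t) + t = t + t = 2*t)
(Y(-1)*(-26))*(-17) = ((2*(-1))*(-26))*(-17) = -2*(-26)*(-17) = 52*(-17) = -884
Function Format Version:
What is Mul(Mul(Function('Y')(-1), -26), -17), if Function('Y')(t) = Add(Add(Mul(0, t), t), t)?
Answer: -884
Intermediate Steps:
Function('Y')(t) = Mul(2, t) (Function('Y')(t) = Add(Add(0, t), t) = Add(t, t) = Mul(2, t))
Mul(Mul(Function('Y')(-1), -26), -17) = Mul(Mul(Mul(2, -1), -26), -17) = Mul(Mul(-2, -26), -17) = Mul(52, -17) = -884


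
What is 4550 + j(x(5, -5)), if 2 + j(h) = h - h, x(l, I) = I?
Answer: 4548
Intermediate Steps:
j(h) = -2 (j(h) = -2 + (h - h) = -2 + 0 = -2)
4550 + j(x(5, -5)) = 4550 - 2 = 4548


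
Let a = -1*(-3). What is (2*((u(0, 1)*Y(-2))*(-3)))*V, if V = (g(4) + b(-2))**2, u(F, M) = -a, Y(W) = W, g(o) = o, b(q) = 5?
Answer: -2916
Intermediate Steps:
a = 3
u(F, M) = -3 (u(F, M) = -1*3 = -3)
V = 81 (V = (4 + 5)**2 = 9**2 = 81)
(2*((u(0, 1)*Y(-2))*(-3)))*V = (2*(-3*(-2)*(-3)))*81 = (2*(6*(-3)))*81 = (2*(-18))*81 = -36*81 = -2916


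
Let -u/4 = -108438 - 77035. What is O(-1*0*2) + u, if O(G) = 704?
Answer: 742596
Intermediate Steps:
u = 741892 (u = -4*(-108438 - 77035) = -4*(-185473) = 741892)
O(-1*0*2) + u = 704 + 741892 = 742596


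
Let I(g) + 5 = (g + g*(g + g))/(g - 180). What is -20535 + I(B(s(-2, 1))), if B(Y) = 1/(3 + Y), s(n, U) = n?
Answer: -3676663/179 ≈ -20540.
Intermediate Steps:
I(g) = -5 + (g + 2*g²)/(-180 + g) (I(g) = -5 + (g + g*(g + g))/(g - 180) = -5 + (g + g*(2*g))/(-180 + g) = -5 + (g + 2*g²)/(-180 + g))
-20535 + I(B(s(-2, 1))) = -20535 + 2*(450 + (1/(3 - 2))² - 2/(3 - 2))/(-180 + 1/(3 - 2)) = -20535 + 2*(450 + (1/1)² - 2/1)/(-180 + 1/1) = -20535 + 2*(450 + 1² - 2*1)/(-180 + 1) = -20535 + 2*(450 + 1 - 2)/(-179) = -20535 + 2*(-1/179)*449 = -20535 - 898/179 = -3676663/179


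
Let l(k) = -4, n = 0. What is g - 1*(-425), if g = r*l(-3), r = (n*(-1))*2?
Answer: 425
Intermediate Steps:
r = 0 (r = (0*(-1))*2 = 0*2 = 0)
g = 0 (g = 0*(-4) = 0)
g - 1*(-425) = 0 - 1*(-425) = 0 + 425 = 425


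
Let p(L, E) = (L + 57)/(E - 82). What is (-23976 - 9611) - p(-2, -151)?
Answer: -7825716/233 ≈ -33587.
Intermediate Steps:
p(L, E) = (57 + L)/(-82 + E)
(-23976 - 9611) - p(-2, -151) = (-23976 - 9611) - (57 - 2)/(-82 - 151) = -33587 - 55/(-233) = -33587 - (-1)*55/233 = -33587 - 1*(-55/233) = -33587 + 55/233 = -7825716/233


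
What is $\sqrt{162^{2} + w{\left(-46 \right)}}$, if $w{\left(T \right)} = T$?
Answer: $\sqrt{26198} \approx 161.86$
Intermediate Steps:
$\sqrt{162^{2} + w{\left(-46 \right)}} = \sqrt{162^{2} - 46} = \sqrt{26244 - 46} = \sqrt{26198}$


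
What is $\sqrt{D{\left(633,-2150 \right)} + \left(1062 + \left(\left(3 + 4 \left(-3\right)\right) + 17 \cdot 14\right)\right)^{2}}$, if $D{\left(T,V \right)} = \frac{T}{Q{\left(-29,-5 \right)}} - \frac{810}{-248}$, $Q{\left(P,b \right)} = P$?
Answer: $\frac{\sqrt{5387992997971}}{1798} \approx 1291.0$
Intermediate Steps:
$D{\left(T,V \right)} = \frac{405}{124} - \frac{T}{29}$ ($D{\left(T,V \right)} = \frac{T}{-29} - \frac{810}{-248} = T \left(- \frac{1}{29}\right) - - \frac{405}{124} = - \frac{T}{29} + \frac{405}{124} = \frac{405}{124} - \frac{T}{29}$)
$\sqrt{D{\left(633,-2150 \right)} + \left(1062 + \left(\left(3 + 4 \left(-3\right)\right) + 17 \cdot 14\right)\right)^{2}} = \sqrt{\left(\frac{405}{124} - \frac{633}{29}\right) + \left(1062 + \left(\left(3 + 4 \left(-3\right)\right) + 17 \cdot 14\right)\right)^{2}} = \sqrt{\left(\frac{405}{124} - \frac{633}{29}\right) + \left(1062 + \left(\left(3 - 12\right) + 238\right)\right)^{2}} = \sqrt{- \frac{66747}{3596} + \left(1062 + \left(-9 + 238\right)\right)^{2}} = \sqrt{- \frac{66747}{3596} + \left(1062 + 229\right)^{2}} = \sqrt{- \frac{66747}{3596} + 1291^{2}} = \sqrt{- \frac{66747}{3596} + 1666681} = \sqrt{\frac{5993318129}{3596}} = \frac{\sqrt{5387992997971}}{1798}$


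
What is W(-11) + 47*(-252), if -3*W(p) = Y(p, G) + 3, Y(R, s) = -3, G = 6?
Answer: -11844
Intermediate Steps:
W(p) = 0 (W(p) = -(-3 + 3)/3 = -⅓*0 = 0)
W(-11) + 47*(-252) = 0 + 47*(-252) = 0 - 11844 = -11844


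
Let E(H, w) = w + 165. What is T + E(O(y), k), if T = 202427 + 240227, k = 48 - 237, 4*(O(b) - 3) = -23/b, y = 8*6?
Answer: 442630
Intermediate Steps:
y = 48
O(b) = 3 - 23/(4*b) (O(b) = 3 + (-23/b)/4 = 3 - 23/(4*b))
k = -189
E(H, w) = 165 + w
T = 442654
T + E(O(y), k) = 442654 + (165 - 189) = 442654 - 24 = 442630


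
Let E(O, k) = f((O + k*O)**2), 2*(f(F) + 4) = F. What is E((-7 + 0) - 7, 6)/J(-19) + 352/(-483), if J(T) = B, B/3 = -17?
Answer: -778462/8211 ≈ -94.807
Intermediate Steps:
B = -51 (B = 3*(-17) = -51)
f(F) = -4 + F/2
E(O, k) = -4 + (O + O*k)**2/2 (E(O, k) = -4 + (O + k*O)**2/2 = -4 + (O + O*k)**2/2)
J(T) = -51
E((-7 + 0) - 7, 6)/J(-19) + 352/(-483) = (-4 + ((-7 + 0) - 7)**2*(1 + 6)**2/2)/(-51) + 352/(-483) = (-4 + (1/2)*(-7 - 7)**2*7**2)*(-1/51) + 352*(-1/483) = (-4 + (1/2)*(-14)**2*49)*(-1/51) - 352/483 = (-4 + (1/2)*196*49)*(-1/51) - 352/483 = (-4 + 4802)*(-1/51) - 352/483 = 4798*(-1/51) - 352/483 = -4798/51 - 352/483 = -778462/8211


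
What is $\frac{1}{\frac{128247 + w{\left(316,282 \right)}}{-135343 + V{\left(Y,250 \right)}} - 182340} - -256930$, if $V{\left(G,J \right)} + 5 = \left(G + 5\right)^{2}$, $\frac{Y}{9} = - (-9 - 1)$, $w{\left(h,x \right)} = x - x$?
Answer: $\frac{5918090694607987}{23033864067} \approx 2.5693 \cdot 10^{5}$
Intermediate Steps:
$w{\left(h,x \right)} = 0$
$Y = 90$ ($Y = 9 \left(- (-9 - 1)\right) = 9 \left(\left(-1\right) \left(-10\right)\right) = 9 \cdot 10 = 90$)
$V{\left(G,J \right)} = -5 + \left(5 + G\right)^{2}$ ($V{\left(G,J \right)} = -5 + \left(G + 5\right)^{2} = -5 + \left(5 + G\right)^{2}$)
$\frac{1}{\frac{128247 + w{\left(316,282 \right)}}{-135343 + V{\left(Y,250 \right)}} - 182340} - -256930 = \frac{1}{\frac{128247 + 0}{-135343 - \left(5 - \left(5 + 90\right)^{2}\right)} - 182340} - -256930 = \frac{1}{\frac{128247}{-135343 - \left(5 - 95^{2}\right)} - 182340} + 256930 = \frac{1}{\frac{128247}{-135343 + \left(-5 + 9025\right)} - 182340} + 256930 = \frac{1}{\frac{128247}{-135343 + 9020} - 182340} + 256930 = \frac{1}{\frac{128247}{-126323} - 182340} + 256930 = \frac{1}{128247 \left(- \frac{1}{126323}\right) - 182340} + 256930 = \frac{1}{- \frac{128247}{126323} - 182340} + 256930 = \frac{1}{- \frac{23033864067}{126323}} + 256930 = - \frac{126323}{23033864067} + 256930 = \frac{5918090694607987}{23033864067}$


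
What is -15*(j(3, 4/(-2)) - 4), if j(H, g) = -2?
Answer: 90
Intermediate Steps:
-15*(j(3, 4/(-2)) - 4) = -15*(-2 - 4) = -15*(-6) = 90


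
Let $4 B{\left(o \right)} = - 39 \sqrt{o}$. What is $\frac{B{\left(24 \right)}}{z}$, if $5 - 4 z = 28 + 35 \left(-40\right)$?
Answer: $- \frac{26 \sqrt{6}}{459} \approx -0.13875$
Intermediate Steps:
$z = \frac{1377}{4}$ ($z = \frac{5}{4} - \frac{28 + 35 \left(-40\right)}{4} = \frac{5}{4} - \frac{28 - 1400}{4} = \frac{5}{4} - -343 = \frac{5}{4} + 343 = \frac{1377}{4} \approx 344.25$)
$B{\left(o \right)} = - \frac{39 \sqrt{o}}{4}$ ($B{\left(o \right)} = \frac{\left(-39\right) \sqrt{o}}{4} = - \frac{39 \sqrt{o}}{4}$)
$\frac{B{\left(24 \right)}}{z} = \frac{\left(- \frac{39}{4}\right) \sqrt{24}}{\frac{1377}{4}} = - \frac{39 \cdot 2 \sqrt{6}}{4} \cdot \frac{4}{1377} = - \frac{39 \sqrt{6}}{2} \cdot \frac{4}{1377} = - \frac{26 \sqrt{6}}{459}$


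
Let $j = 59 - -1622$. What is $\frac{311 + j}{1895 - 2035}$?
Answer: $- \frac{498}{35} \approx -14.229$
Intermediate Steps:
$j = 1681$ ($j = 59 + 1622 = 1681$)
$\frac{311 + j}{1895 - 2035} = \frac{311 + 1681}{1895 - 2035} = \frac{1992}{-140} = 1992 \left(- \frac{1}{140}\right) = - \frac{498}{35}$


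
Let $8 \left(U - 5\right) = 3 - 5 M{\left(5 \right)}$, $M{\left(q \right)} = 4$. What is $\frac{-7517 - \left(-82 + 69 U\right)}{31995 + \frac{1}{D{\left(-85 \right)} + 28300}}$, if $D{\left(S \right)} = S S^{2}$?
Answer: $- \frac{35774575275}{149947766992} \approx -0.23858$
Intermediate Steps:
$D{\left(S \right)} = S^{3}$
$U = \frac{23}{8}$ ($U = 5 + \frac{3 - 20}{8} = 5 + \frac{1}{8} \left(-17\right) = 5 - \frac{17}{8} = \frac{23}{8} \approx 2.875$)
$\frac{-7517 - \left(-82 + 69 U\right)}{31995 + \frac{1}{D{\left(-85 \right)} + 28300}} = \frac{-7517 + \left(\left(-69\right) \frac{23}{8} + 82\right)}{31995 + \frac{1}{\left(-85\right)^{3} + 28300}} = \frac{-7517 + \left(- \frac{1587}{8} + 82\right)}{31995 + \frac{1}{-614125 + 28300}} = \frac{-7517 - \frac{931}{8}}{31995 + \frac{1}{-585825}} = - \frac{61067}{8 \left(31995 - \frac{1}{585825}\right)} = - \frac{61067}{8 \cdot \frac{18743470874}{585825}} = \left(- \frac{61067}{8}\right) \frac{585825}{18743470874} = - \frac{35774575275}{149947766992}$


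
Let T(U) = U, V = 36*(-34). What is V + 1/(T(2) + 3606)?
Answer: -4416191/3608 ≈ -1224.0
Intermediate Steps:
V = -1224
V + 1/(T(2) + 3606) = -1224 + 1/(2 + 3606) = -1224 + 1/3608 = -4416191/3608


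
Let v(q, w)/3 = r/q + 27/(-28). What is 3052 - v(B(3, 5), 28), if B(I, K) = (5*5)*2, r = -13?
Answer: 2138971/700 ≈ 3055.7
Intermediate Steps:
B(I, K) = 50 (B(I, K) = 25*2 = 50)
v(q, w) = -81/28 - 39/q (v(q, w) = 3*(-13/q + 27/(-28)) = 3*(-13/q + 27*(-1/28)) = 3*(-13/q - 27/28) = 3*(-27/28 - 13/q) = -81/28 - 39/q)
3052 - v(B(3, 5), 28) = 3052 - (-81/28 - 39/50) = 3052 - 1*(-2571/700) = 3052 + 2571/700 = 2138971/700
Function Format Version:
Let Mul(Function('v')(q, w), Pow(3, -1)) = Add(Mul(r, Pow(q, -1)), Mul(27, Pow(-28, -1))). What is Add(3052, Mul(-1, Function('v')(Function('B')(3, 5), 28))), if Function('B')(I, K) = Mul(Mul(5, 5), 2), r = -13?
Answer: Rational(2138971, 700) ≈ 3055.7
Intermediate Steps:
Function('B')(I, K) = 50 (Function('B')(I, K) = Mul(25, 2) = 50)
Function('v')(q, w) = Add(Rational(-81, 28), Mul(-39, Pow(q, -1))) (Function('v')(q, w) = Mul(3, Add(Mul(-13, Pow(q, -1)), Mul(27, Pow(-28, -1)))) = Mul(3, Add(Mul(-13, Pow(q, -1)), Mul(27, Rational(-1, 28)))) = Mul(3, Add(Mul(-13, Pow(q, -1)), Rational(-27, 28))) = Mul(3, Add(Rational(-27, 28), Mul(-13, Pow(q, -1)))) = Add(Rational(-81, 28), Mul(-39, Pow(q, -1))))
Add(3052, Mul(-1, Function('v')(Function('B')(3, 5), 28))) = Add(3052, Mul(-1, Add(Rational(-81, 28), Mul(-39, Pow(50, -1))))) = Add(3052, Mul(-1, Add(Rational(-81, 28), Mul(-39, Rational(1, 50))))) = Add(3052, Mul(-1, Add(Rational(-81, 28), Rational(-39, 50)))) = Add(3052, Mul(-1, Rational(-2571, 700))) = Add(3052, Rational(2571, 700)) = Rational(2138971, 700)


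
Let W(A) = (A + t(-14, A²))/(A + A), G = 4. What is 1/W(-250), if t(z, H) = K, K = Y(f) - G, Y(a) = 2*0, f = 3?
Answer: 250/127 ≈ 1.9685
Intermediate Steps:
Y(a) = 0
K = -4 (K = 0 - 1*4 = 0 - 4 = -4)
t(z, H) = -4
W(A) = (-4 + A)/(2*A) (W(A) = (A - 4)/(A + A) = (-4 + A)/((2*A)) = (-4 + A)*(1/(2*A)) = (-4 + A)/(2*A))
1/W(-250) = 1/((½)*(-4 - 250)/(-250)) = 1/((½)*(-1/250)*(-254)) = 1/(127/250) = 250/127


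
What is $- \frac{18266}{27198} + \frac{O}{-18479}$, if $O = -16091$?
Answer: $\frac{50052802}{251295921} \approx 0.19918$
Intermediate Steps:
$- \frac{18266}{27198} + \frac{O}{-18479} = - \frac{18266}{27198} - \frac{16091}{-18479} = \left(-18266\right) \frac{1}{27198} - - \frac{16091}{18479} = - \frac{9133}{13599} + \frac{16091}{18479} = \frac{50052802}{251295921}$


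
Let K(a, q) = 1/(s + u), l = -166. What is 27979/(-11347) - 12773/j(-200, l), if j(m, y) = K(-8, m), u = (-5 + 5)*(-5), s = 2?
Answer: -41414063/1621 ≈ -25548.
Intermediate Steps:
u = 0 (u = 0*(-5) = 0)
K(a, q) = 1/2 (K(a, q) = 1/(2 + 0) = 1/2)
j(m, y) = 1/2
27979/(-11347) - 12773/j(-200, l) = 27979/(-11347) - 12773/1/2 = 27979*(-1/11347) - 12773*2 = -3997/1621 - 25546 = -41414063/1621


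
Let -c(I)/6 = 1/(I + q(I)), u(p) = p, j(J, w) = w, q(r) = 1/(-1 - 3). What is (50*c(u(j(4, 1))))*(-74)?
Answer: 29600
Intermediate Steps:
q(r) = -¼ (q(r) = 1/(-4) = -¼)
c(I) = -6/(-¼ + I) (c(I) = -6/(I - ¼) = -6/(-¼ + I))
(50*c(u(j(4, 1))))*(-74) = (50*(-24/(-1 + 4*1)))*(-74) = (50*(-24/(-1 + 4)))*(-74) = (50*(-24/3))*(-74) = (50*(-24*⅓))*(-74) = (50*(-8))*(-74) = -400*(-74) = 29600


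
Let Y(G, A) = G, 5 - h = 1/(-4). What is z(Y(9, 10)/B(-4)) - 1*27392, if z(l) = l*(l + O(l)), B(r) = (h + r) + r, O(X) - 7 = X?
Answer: -3314612/121 ≈ -27394.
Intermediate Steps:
h = 21/4 (h = 5 - 1/(-4) = 5 - 1*(-1/4) = 5 + 1/4 = 21/4 ≈ 5.2500)
O(X) = 7 + X
B(r) = 21/4 + 2*r (B(r) = (21/4 + r) + r = 21/4 + 2*r)
z(l) = l*(7 + 2*l) (z(l) = l*(l + (7 + l)) = l*(7 + 2*l))
z(Y(9, 10)/B(-4)) - 1*27392 = (9/(21/4 + 2*(-4)))*(7 + 2*(9/(21/4 + 2*(-4)))) - 1*27392 = (9/(21/4 - 8))*(7 + 2*(9/(21/4 - 8))) - 27392 = (9/(-11/4))*(7 + 2*(9/(-11/4))) - 27392 = (9*(-4/11))*(7 + 2*(9*(-4/11))) - 27392 = -36*(7 + 2*(-36/11))/11 - 27392 = -36*(7 - 72/11)/11 - 27392 = -36/11*5/11 - 27392 = -180/121 - 27392 = -3314612/121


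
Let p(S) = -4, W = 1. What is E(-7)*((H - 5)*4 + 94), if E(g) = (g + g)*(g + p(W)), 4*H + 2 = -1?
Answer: 10934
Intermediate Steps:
H = -¾ (H = -½ + (¼)*(-1) = -½ - ¼ = -¾ ≈ -0.75000)
E(g) = 2*g*(-4 + g) (E(g) = (g + g)*(g - 4) = (2*g)*(-4 + g) = 2*g*(-4 + g))
E(-7)*((H - 5)*4 + 94) = (2*(-7)*(-4 - 7))*((-¾ - 5)*4 + 94) = (2*(-7)*(-11))*(-23/4*4 + 94) = 154*(-23 + 94) = 154*71 = 10934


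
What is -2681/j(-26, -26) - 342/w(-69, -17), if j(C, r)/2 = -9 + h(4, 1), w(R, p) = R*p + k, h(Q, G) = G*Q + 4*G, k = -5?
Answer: 782681/584 ≈ 1340.2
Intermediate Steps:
h(Q, G) = 4*G + G*Q
w(R, p) = -5 + R*p (w(R, p) = R*p - 5 = -5 + R*p)
j(C, r) = -2 (j(C, r) = 2*(-9 + 1*(4 + 4)) = 2*(-9 + 1*8) = 2*(-9 + 8) = 2*(-1) = -2)
-2681/j(-26, -26) - 342/w(-69, -17) = -2681/(-2) - 342/(-5 - 69*(-17)) = -2681*(-½) - 342/(-5 + 1173) = 2681/2 - 342/1168 = 2681/2 - 342*1/1168 = 2681/2 - 171/584 = 782681/584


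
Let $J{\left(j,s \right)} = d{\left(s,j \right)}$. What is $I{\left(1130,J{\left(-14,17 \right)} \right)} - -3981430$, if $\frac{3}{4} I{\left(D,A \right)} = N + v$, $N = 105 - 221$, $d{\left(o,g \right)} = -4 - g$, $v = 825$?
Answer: $\frac{11947126}{3} \approx 3.9824 \cdot 10^{6}$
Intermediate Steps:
$J{\left(j,s \right)} = -4 - j$
$N = -116$
$I{\left(D,A \right)} = \frac{2836}{3}$ ($I{\left(D,A \right)} = \frac{4 \left(-116 + 825\right)}{3} = \frac{4}{3} \cdot 709 = \frac{2836}{3}$)
$I{\left(1130,J{\left(-14,17 \right)} \right)} - -3981430 = \frac{2836}{3} - -3981430 = \frac{2836}{3} + 3981430 = \frac{11947126}{3}$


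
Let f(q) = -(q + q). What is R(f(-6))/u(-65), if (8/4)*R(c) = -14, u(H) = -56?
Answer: 1/8 ≈ 0.12500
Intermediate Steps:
f(q) = -2*q
R(c) = -7 (R(c) = (1/2)*(-14) = -7)
R(f(-6))/u(-65) = -7/(-56) = -7*(-1/56) = 1/8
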